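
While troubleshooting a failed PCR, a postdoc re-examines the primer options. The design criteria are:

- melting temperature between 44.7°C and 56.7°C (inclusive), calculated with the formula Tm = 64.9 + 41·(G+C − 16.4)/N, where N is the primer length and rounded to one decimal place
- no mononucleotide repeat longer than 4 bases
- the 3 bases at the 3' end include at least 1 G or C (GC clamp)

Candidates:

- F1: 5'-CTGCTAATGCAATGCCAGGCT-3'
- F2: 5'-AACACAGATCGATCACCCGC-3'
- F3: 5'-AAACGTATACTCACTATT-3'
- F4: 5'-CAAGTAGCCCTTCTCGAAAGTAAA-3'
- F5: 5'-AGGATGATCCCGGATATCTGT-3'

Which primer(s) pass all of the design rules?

F1, F2 and F5.

F1 (21 nt, A=5 T=5 G=5 C=6): Tm = 64.9 + 41·(11 − 16.4)/21 = 54.4°C ✓; longest run = 2 ✓; 3' end GCT has 2 G/C ✓ — passes.
F2 (20 nt, A=7 T=2 G=3 C=8): Tm = 64.9 + 41·(11 − 16.4)/20 = 53.8°C ✓; longest run = 3 ✓; 3' end CGC has 3 G/C ✓ — passes.
F3 (18 nt, A=7 T=6 G=1 C=4): Tm = 64.9 + 41·(5 − 16.4)/18 = 38.9°C, outside 44.7–56.7°C ✗; longest run = 3 ✓; 3' end ATT has 0 G/C, need ≥1 ✗ — fails.
F4 (24 nt, A=9 T=5 G=4 C=6): Tm = 64.9 + 41·(10 − 16.4)/24 = 54.0°C ✓; longest run = 3 ✓; 3' end AAA has 0 G/C, need ≥1 ✗ — fails.
F5 (21 nt, A=5 T=6 G=6 C=4): Tm = 64.9 + 41·(10 − 16.4)/21 = 52.4°C ✓; longest run = 3 ✓; 3' end TGT has 1 G/C ✓ — passes.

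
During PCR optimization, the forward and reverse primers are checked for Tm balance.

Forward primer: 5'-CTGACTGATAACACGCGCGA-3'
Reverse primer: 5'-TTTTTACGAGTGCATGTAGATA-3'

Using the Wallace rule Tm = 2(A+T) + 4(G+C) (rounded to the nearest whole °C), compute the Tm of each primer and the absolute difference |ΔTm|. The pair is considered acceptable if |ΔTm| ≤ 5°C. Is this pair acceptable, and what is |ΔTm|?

|ΔTm| = 4°C; the pair is acceptable.

Forward: A=6 T=3 G=5 C=6 → Tm = 2·9 + 4·11 = 62°C.
Reverse: A=6 T=9 G=5 C=2 → Tm = 2·15 + 4·7 = 58°C.
|ΔTm| = |62 − 58| = 4°C, ≤ 5°C.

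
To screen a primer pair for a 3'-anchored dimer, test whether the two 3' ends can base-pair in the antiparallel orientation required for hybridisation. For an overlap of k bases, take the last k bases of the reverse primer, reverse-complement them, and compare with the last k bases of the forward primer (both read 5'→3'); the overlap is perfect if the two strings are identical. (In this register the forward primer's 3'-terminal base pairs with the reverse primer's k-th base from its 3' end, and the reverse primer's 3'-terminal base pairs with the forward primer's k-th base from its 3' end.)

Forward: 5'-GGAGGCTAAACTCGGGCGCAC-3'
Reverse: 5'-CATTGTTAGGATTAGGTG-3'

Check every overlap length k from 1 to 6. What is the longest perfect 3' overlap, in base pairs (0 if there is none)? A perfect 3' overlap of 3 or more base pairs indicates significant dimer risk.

Longest perfect overlap: 3 complementary base pairs; significant dimer risk (threshold 3).

Last 6 bases (5'→3') — forward …GCGCAC, reverse …TAGGTG.
Reverse complement of the reverse primer's last 6 bases: CACCTA; its first k bases are the reverse complement of the reverse primer's last k bases, so a perfect k-base overlap needs the forward primer's last k bases to equal them.
Comparing (forward last k vs required): k=1: C vs C ✓; k=2: AC vs CA ✗; k=3: CAC vs CAC ✓; k=4: GCAC vs CACC ✗; k=5: CGCAC vs CACCT ✗; k=6: GCGCAC vs CACCTA ✗.
Perfect overlaps at k = 1, 3; the largest is 3.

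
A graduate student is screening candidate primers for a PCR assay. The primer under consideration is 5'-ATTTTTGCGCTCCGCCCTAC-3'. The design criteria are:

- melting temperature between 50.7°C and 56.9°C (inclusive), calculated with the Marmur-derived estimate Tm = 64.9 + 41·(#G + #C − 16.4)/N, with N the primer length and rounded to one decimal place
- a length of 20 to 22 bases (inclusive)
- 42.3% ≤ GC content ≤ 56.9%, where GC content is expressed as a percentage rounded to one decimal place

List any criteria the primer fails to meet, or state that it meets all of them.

Meets all criteria.

Base counts: A=2, T=7, G=3, C=8 (length 20).
Tm: Tm = 64.9 + 41·(11 − 16.4)/20 = 53.8°C ✓
length: length 20 ✓
GC content: GC 11/20 = 55.0% ✓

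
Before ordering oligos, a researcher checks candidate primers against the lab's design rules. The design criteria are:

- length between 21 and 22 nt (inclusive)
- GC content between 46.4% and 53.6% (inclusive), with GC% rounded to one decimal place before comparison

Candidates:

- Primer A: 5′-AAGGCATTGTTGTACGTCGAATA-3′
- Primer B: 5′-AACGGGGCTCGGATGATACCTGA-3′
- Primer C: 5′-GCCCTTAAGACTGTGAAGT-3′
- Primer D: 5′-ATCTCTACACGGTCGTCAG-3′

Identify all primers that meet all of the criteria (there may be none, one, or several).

Primer A (23 nt, A=7 T=7 G=6 C=3): length 23, outside 21–22 ✗; GC 9/23 = 39.1%, outside 46.4–53.6% ✗ — fails.
Primer B (23 nt, A=6 T=4 G=8 C=5): length 23, outside 21–22 ✗; GC 13/23 = 56.5%, outside 46.4–53.6% ✗ — fails.
Primer C (19 nt, A=5 T=5 G=5 C=4): length 19, outside 21–22 ✗; GC 9/19 = 47.4% ✓ — fails.
Primer D (19 nt, A=4 T=5 G=4 C=6): length 19, outside 21–22 ✗; GC 10/19 = 52.6% ✓ — fails.

None of the candidates satisfy all criteria.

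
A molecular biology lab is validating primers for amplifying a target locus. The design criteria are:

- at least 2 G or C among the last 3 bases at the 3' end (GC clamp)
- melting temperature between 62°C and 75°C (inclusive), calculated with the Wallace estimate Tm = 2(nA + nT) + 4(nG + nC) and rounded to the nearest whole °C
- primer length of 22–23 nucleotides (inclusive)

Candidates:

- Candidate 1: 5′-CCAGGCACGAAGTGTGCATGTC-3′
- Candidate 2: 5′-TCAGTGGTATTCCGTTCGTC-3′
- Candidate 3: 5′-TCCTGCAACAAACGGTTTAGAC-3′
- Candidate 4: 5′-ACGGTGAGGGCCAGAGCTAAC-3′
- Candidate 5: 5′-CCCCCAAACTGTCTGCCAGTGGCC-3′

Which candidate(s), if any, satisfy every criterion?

Candidate 1 and Candidate 3.

Candidate 1 (22 nt, A=5 T=4 G=7 C=6): 3' end GTC has 2 G/C ✓; Tm = 2·9 + 4·13 = 70°C ✓; length 22 ✓ — passes.
Candidate 2 (20 nt, A=2 T=8 G=5 C=5): 3' end GTC has 2 G/C ✓; Tm = 2·10 + 4·10 = 60°C, outside 62–75°C ✗; length 20, outside 22–23 ✗ — fails.
Candidate 3 (22 nt, A=7 T=5 G=4 C=6): 3' end GAC has 2 G/C ✓; Tm = 2·12 + 4·10 = 64°C ✓; length 22 ✓ — passes.
Candidate 4 (21 nt, A=6 T=2 G=8 C=5): 3' end AAC has 1 G/C, need ≥2 ✗; Tm = 2·8 + 4·13 = 68°C ✓; length 21, outside 22–23 ✗ — fails.
Candidate 5 (24 nt, A=4 T=4 G=5 C=11): 3' end GCC has 3 G/C ✓; Tm = 2·8 + 4·16 = 80°C, outside 62–75°C ✗; length 24, outside 22–23 ✗ — fails.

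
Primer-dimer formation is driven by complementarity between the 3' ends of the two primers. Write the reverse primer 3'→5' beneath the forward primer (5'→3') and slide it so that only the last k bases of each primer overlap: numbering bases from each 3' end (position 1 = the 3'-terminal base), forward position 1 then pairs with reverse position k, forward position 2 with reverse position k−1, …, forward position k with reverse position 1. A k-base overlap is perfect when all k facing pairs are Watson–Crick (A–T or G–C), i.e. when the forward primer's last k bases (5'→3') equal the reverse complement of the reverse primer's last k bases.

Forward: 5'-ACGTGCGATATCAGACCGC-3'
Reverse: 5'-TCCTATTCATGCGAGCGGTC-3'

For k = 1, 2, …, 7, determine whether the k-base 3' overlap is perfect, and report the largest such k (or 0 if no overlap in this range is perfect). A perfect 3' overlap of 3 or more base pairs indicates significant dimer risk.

Longest perfect overlap: 6 complementary base pairs; significant dimer risk (threshold 3).

Last 7 bases (5'→3') — forward …AGACCGC, reverse …AGCGGTC.
Reverse complement of the reverse primer's last 7 bases: GACCGCT; its first k bases are the reverse complement of the reverse primer's last k bases, so a perfect k-base overlap needs the forward primer's last k bases to equal them.
Comparing (forward last k vs required): k=1: C vs G ✗; k=2: GC vs GA ✗; k=3: CGC vs GAC ✗; k=4: CCGC vs GACC ✗; k=5: ACCGC vs GACCG ✗; k=6: GACCGC vs GACCGC ✓; k=7: AGACCGC vs GACCGCT ✗.
Only k = 6 is perfect, so the longest perfect 3' overlap is 6.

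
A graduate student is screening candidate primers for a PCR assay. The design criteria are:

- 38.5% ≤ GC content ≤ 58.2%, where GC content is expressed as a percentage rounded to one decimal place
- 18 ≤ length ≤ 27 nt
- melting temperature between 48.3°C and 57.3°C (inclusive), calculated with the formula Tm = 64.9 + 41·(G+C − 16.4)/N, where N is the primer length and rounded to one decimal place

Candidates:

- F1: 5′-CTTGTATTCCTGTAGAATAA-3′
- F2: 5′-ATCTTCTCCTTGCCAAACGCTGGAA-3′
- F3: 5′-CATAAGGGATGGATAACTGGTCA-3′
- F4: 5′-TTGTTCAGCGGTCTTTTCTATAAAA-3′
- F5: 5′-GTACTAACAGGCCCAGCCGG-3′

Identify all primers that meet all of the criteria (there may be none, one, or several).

F3 only.

F1 (20 nt, A=6 T=8 G=3 C=3): GC 6/20 = 30.0%, outside 38.5–58.2% ✗; length 20 ✓; Tm = 64.9 + 41·(6 − 16.4)/20 = 43.6°C, outside 48.3–57.3°C ✗ — fails.
F2 (25 nt, A=6 T=7 G=4 C=8): GC 12/25 = 48.0% ✓; length 25 ✓; Tm = 64.9 + 41·(12 − 16.4)/25 = 57.7°C, outside 48.3–57.3°C ✗ — fails.
F3 (23 nt, A=8 T=5 G=7 C=3): GC 10/23 = 43.5% ✓; length 23 ✓; Tm = 64.9 + 41·(10 − 16.4)/23 = 53.5°C ✓ — passes.
F4 (25 nt, A=6 T=11 G=4 C=4): GC 8/25 = 32.0%, outside 38.5–58.2% ✗; length 25 ✓; Tm = 64.9 + 41·(8 − 16.4)/25 = 51.1°C ✓ — fails.
F5 (20 nt, A=5 T=2 G=6 C=7): GC 13/20 = 65.0%, outside 38.5–58.2% ✗; length 20 ✓; Tm = 64.9 + 41·(13 − 16.4)/20 = 57.9°C, outside 48.3–57.3°C ✗ — fails.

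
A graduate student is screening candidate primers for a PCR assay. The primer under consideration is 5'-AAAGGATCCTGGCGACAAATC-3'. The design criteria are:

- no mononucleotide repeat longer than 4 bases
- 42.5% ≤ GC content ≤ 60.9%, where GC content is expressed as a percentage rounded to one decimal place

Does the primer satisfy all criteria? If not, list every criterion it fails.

Base counts: A=8, T=3, G=5, C=5 (length 21).
homopolymer run: longest run = 3 ✓
GC content: GC 10/21 = 47.6% ✓

Meets all criteria.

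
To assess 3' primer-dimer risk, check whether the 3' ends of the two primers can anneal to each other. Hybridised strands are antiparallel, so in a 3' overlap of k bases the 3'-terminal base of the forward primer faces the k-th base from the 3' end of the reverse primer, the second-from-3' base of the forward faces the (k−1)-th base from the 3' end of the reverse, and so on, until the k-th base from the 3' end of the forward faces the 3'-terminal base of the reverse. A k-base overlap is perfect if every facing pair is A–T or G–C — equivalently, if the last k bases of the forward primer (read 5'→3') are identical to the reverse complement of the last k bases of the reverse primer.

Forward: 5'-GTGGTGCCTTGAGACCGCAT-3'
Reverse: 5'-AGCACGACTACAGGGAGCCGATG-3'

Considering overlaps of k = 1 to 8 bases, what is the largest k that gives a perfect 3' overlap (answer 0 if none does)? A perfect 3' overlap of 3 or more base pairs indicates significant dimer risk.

Last 8 bases (5'→3') — forward …GACCGCAT, reverse …AGCCGATG.
Reverse complement of the reverse primer's last 8 bases: CATCGGCT; its first k bases are the reverse complement of the reverse primer's last k bases, so a perfect k-base overlap needs the forward primer's last k bases to equal them.
Comparing (forward last k vs required): k=1: T vs C ✗; k=2: AT vs CA ✗; k=3: CAT vs CAT ✓; k=4: GCAT vs CATC ✗; k=5: CGCAT vs CATCG ✗; k=6: CCGCAT vs CATCGG ✗; k=7: ACCGCAT vs CATCGGC ✗; k=8: GACCGCAT vs CATCGGCT ✗.
Only k = 3 is perfect, so the longest perfect 3' overlap is 3.

Longest perfect overlap: 3 complementary base pairs; significant dimer risk (threshold 3).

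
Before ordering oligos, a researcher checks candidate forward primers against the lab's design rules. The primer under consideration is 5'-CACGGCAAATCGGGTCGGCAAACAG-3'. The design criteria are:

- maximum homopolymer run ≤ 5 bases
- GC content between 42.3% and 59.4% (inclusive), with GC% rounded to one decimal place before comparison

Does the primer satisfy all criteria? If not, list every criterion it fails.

Fails: GC content.

Base counts: A=8, T=2, G=8, C=7 (length 25).
homopolymer run: longest run = 3 ✓
GC content: GC 15/25 = 60.0%, outside 42.3–59.4% ✗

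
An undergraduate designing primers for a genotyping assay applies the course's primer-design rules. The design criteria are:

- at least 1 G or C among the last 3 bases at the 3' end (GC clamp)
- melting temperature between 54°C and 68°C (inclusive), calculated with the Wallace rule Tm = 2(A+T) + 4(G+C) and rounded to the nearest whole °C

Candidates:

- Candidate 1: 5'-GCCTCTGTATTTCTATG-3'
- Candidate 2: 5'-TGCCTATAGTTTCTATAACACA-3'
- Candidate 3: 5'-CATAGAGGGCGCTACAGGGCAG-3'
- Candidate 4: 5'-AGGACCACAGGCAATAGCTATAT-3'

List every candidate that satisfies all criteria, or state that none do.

Candidate 2 only.

Candidate 1 (17 nt, A=2 T=8 G=3 C=4): 3' end ATG has 1 G/C ✓; Tm = 2·10 + 4·7 = 48°C, outside 54–68°C ✗ — fails.
Candidate 2 (22 nt, A=7 T=8 G=2 C=5): 3' end ACA has 1 G/C ✓; Tm = 2·15 + 4·7 = 58°C ✓ — passes.
Candidate 3 (22 nt, A=6 T=2 G=9 C=5): 3' end CAG has 2 G/C ✓; Tm = 2·8 + 4·14 = 72°C, outside 54–68°C ✗ — fails.
Candidate 4 (23 nt, A=9 T=4 G=5 C=5): 3' end TAT has 0 G/C, need ≥1 ✗; Tm = 2·13 + 4·10 = 66°C ✓ — fails.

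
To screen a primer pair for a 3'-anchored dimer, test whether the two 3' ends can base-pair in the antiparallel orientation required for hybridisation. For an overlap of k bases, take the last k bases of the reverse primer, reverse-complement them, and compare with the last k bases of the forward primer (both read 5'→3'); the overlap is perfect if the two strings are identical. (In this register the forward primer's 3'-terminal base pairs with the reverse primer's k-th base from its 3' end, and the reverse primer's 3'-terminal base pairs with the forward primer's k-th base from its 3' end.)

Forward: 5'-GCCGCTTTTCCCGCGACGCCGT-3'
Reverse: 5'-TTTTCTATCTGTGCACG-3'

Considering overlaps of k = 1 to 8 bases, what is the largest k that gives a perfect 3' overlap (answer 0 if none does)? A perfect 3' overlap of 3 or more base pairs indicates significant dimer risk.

Longest perfect overlap: 3 complementary base pairs; significant dimer risk (threshold 3).

Last 8 bases (5'→3') — forward …GACGCCGT, reverse …TGTGCACG.
Reverse complement of the reverse primer's last 8 bases: CGTGCACA; its first k bases are the reverse complement of the reverse primer's last k bases, so a perfect k-base overlap needs the forward primer's last k bases to equal them.
Comparing (forward last k vs required): k=1: T vs C ✗; k=2: GT vs CG ✗; k=3: CGT vs CGT ✓; k=4: CCGT vs CGTG ✗; k=5: GCCGT vs CGTGC ✗; k=6: CGCCGT vs CGTGCA ✗; k=7: ACGCCGT vs CGTGCAC ✗; k=8: GACGCCGT vs CGTGCACA ✗.
Only k = 3 is perfect, so the longest perfect 3' overlap is 3.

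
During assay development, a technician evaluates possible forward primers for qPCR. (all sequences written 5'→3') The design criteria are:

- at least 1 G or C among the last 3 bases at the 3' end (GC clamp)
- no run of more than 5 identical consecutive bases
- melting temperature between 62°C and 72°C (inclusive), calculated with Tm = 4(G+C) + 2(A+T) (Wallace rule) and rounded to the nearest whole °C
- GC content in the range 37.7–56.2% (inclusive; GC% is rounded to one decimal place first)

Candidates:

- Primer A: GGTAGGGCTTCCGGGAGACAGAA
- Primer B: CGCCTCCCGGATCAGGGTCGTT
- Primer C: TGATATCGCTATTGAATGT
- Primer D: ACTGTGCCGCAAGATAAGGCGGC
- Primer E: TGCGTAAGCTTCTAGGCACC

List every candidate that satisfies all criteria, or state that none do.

Primer A (23 nt, A=6 T=3 G=10 C=4): 3' end GAA has 1 G/C ✓; longest run = 3 ✓; Tm = 2·9 + 4·14 = 74°C, outside 62–72°C ✗; GC 14/23 = 60.9%, outside 37.7–56.2% ✗ — fails.
Primer B (22 nt, A=2 T=5 G=7 C=8): 3' end GTT has 1 G/C ✓; longest run = 3 ✓; Tm = 2·7 + 4·15 = 74°C, outside 62–72°C ✗; GC 15/22 = 68.2%, outside 37.7–56.2% ✗ — fails.
Primer C (19 nt, A=5 T=8 G=4 C=2): 3' end TGT has 1 G/C ✓; longest run = 2 ✓; Tm = 2·13 + 4·6 = 50°C, outside 62–72°C ✗; GC 6/19 = 31.6%, outside 37.7–56.2% ✗ — fails.
Primer D (23 nt, A=6 T=3 G=8 C=6): 3' end GGC has 3 G/C ✓; longest run = 2 ✓; Tm = 2·9 + 4·14 = 74°C, outside 62–72°C ✗; GC 14/23 = 60.9%, outside 37.7–56.2% ✗ — fails.
Primer E (20 nt, A=4 T=5 G=5 C=6): 3' end ACC has 2 G/C ✓; longest run = 2 ✓; Tm = 2·9 + 4·11 = 62°C ✓; GC 11/20 = 55.0% ✓ — passes.

Primer E only.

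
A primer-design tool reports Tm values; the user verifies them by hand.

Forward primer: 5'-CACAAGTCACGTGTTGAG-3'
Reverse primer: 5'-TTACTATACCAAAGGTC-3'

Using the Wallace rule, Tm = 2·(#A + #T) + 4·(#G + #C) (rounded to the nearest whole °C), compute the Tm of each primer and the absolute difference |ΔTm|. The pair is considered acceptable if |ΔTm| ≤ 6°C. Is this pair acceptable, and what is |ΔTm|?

Forward: A=5 T=4 G=5 C=4 → Tm = 2·9 + 4·9 = 54°C.
Reverse: A=6 T=5 G=2 C=4 → Tm = 2·11 + 4·6 = 46°C.
|ΔTm| = |54 − 46| = 8°C, > 6°C.

|ΔTm| = 8°C; the pair is not acceptable.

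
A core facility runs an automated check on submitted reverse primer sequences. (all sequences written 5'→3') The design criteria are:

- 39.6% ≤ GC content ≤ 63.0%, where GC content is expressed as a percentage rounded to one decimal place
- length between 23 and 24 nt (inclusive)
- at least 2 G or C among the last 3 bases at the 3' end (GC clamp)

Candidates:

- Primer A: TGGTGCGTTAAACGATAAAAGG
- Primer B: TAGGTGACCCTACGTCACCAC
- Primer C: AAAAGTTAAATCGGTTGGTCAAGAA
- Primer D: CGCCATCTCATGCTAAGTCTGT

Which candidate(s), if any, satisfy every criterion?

Primer A (22 nt, A=8 T=5 G=7 C=2): GC 9/22 = 40.9% ✓; length 22, outside 23–24 ✗; 3' end AGG has 2 G/C ✓ — fails.
Primer B (21 nt, A=5 T=4 G=4 C=8): GC 12/21 = 57.1% ✓; length 21, outside 23–24 ✗; 3' end CAC has 2 G/C ✓ — fails.
Primer C (25 nt, A=11 T=6 G=6 C=2): GC 8/25 = 32.0%, outside 39.6–63.0% ✗; length 25, outside 23–24 ✗; 3' end GAA has 1 G/C, need ≥2 ✗ — fails.
Primer D (22 nt, A=4 T=7 G=4 C=7): GC 11/22 = 50.0% ✓; length 22, outside 23–24 ✗; 3' end TGT has 1 G/C, need ≥2 ✗ — fails.

None of the candidates satisfy all criteria.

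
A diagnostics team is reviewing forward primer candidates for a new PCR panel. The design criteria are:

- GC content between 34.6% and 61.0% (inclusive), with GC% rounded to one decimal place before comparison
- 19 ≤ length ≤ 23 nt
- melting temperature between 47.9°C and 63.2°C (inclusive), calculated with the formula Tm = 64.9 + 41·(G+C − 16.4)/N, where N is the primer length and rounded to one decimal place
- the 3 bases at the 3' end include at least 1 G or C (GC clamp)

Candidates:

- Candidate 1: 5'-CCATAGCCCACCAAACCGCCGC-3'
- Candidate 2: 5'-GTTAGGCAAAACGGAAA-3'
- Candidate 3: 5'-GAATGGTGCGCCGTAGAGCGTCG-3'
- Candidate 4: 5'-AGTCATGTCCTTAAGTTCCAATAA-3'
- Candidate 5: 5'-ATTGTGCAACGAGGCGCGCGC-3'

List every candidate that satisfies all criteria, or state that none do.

None of the candidates satisfy all criteria.

Candidate 1 (22 nt, A=6 T=1 G=3 C=12): GC 15/22 = 68.2%, outside 34.6–61.0% ✗; length 22 ✓; Tm = 64.9 + 41·(15 − 16.4)/22 = 62.3°C ✓; 3' end CGC has 3 G/C ✓ — fails.
Candidate 2 (17 nt, A=8 T=2 G=5 C=2): GC 7/17 = 41.2% ✓; length 17, outside 19–23 ✗; Tm = 64.9 + 41·(7 − 16.4)/17 = 42.2°C, outside 47.9–63.2°C ✗; 3' end AAA has 0 G/C, need ≥1 ✗ — fails.
Candidate 3 (23 nt, A=4 T=4 G=10 C=5): GC 15/23 = 65.2%, outside 34.6–61.0% ✗; length 23 ✓; Tm = 64.9 + 41·(15 − 16.4)/23 = 62.4°C ✓; 3' end TCG has 2 G/C ✓ — fails.
Candidate 4 (24 nt, A=8 T=8 G=3 C=5): GC 8/24 = 33.3%, outside 34.6–61.0% ✗; length 24, outside 19–23 ✗; Tm = 64.9 + 41·(8 − 16.4)/24 = 50.6°C ✓; 3' end TAA has 0 G/C, need ≥1 ✗ — fails.
Candidate 5 (21 nt, A=4 T=3 G=8 C=6): GC 14/21 = 66.7%, outside 34.6–61.0% ✗; length 21 ✓; Tm = 64.9 + 41·(14 − 16.4)/21 = 60.2°C ✓; 3' end CGC has 3 G/C ✓ — fails.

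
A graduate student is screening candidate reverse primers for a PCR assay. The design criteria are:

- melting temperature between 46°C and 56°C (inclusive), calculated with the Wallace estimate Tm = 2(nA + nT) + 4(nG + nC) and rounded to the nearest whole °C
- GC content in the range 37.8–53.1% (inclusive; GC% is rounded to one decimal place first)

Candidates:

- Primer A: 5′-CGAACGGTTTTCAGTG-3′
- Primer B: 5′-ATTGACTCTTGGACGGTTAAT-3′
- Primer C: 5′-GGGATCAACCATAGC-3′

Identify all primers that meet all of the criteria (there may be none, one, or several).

Primer A (16 nt, A=3 T=5 G=5 C=3): Tm = 2·8 + 4·8 = 48°C ✓; GC 8/16 = 50.0% ✓ — passes.
Primer B (21 nt, A=5 T=8 G=5 C=3): Tm = 2·13 + 4·8 = 58°C, outside 46–56°C ✗; GC 8/21 = 38.1% ✓ — fails.
Primer C (15 nt, A=5 T=2 G=4 C=4): Tm = 2·7 + 4·8 = 46°C ✓; GC 8/15 = 53.3%, outside 37.8–53.1% ✗ — fails.

Primer A only.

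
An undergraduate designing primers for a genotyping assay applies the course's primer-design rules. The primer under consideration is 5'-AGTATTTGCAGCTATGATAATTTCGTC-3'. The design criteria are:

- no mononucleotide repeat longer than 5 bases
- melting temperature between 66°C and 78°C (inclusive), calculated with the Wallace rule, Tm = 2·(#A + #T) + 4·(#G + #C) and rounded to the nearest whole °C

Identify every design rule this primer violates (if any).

Base counts: A=7, T=11, G=5, C=4 (length 27).
homopolymer run: longest run = 3 ✓
Tm: Tm = 2·18 + 4·9 = 72°C ✓

Meets all criteria.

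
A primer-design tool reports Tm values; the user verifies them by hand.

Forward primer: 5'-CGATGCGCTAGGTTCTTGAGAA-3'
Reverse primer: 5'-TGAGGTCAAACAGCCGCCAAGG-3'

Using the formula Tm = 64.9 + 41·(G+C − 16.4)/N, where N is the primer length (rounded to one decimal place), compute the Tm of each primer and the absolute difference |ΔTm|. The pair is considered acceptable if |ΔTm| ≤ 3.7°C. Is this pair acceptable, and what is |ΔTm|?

Forward: G+C = 11, N = 22 → Tm = 64.9 + 41·(11 − 16.4)/22 = 54.8°C.
Reverse: G+C = 13, N = 22 → Tm = 64.9 + 41·(13 − 16.4)/22 = 58.6°C.
|ΔTm| = |54.8 − 58.6| = 3.8°C, > 3.7°C.

|ΔTm| = 3.8°C; the pair is not acceptable.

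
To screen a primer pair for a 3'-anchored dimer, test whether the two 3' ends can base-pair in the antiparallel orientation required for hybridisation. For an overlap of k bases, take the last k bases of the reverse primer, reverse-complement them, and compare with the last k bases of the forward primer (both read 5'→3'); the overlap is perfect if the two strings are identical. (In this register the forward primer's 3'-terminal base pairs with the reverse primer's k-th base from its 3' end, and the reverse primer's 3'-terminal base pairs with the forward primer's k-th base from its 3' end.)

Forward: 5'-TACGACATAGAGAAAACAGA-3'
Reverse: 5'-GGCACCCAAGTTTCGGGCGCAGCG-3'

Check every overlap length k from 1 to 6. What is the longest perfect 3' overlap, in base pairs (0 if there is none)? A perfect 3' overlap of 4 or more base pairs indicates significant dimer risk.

Last 6 bases (5'→3') — forward …AACAGA, reverse …GCAGCG.
Reverse complement of the reverse primer's last 6 bases: CGCTGC; its first k bases are the reverse complement of the reverse primer's last k bases, so a perfect k-base overlap needs the forward primer's last k bases to equal them.
Comparing (forward last k vs required): k=1: A vs C ✗; k=2: GA vs CG ✗; k=3: AGA vs CGC ✗; k=4: CAGA vs CGCT ✗; k=5: ACAGA vs CGCTG ✗; k=6: AACAGA vs CGCTGC ✗.
No overlap length from 1 to 6 is perfect, so the longest perfect 3' overlap is 0.

Longest perfect overlap: 0 complementary base pairs; below the dimer-risk threshold (threshold 4).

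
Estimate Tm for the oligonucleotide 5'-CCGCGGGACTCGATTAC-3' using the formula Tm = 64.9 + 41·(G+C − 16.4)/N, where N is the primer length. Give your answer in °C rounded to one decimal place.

51.9°C

Base counts: A=3, T=3, G=5, C=6; G+C = 11, N = 17.
Tm = 64.9 + 41·(11 − 16.4)/17 = 64.9 + -221.40/17 = 51.9°C.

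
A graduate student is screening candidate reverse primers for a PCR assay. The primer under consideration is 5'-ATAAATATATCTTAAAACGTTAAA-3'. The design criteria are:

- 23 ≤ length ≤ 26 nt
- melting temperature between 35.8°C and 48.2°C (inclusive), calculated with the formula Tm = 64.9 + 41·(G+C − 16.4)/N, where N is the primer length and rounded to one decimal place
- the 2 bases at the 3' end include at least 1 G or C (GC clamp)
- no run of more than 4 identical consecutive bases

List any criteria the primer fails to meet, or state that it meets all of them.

Base counts: A=13, T=8, G=1, C=2 (length 24).
length: length 24 ✓
Tm: Tm = 64.9 + 41·(3 − 16.4)/24 = 42.0°C ✓
GC clamp: 3' end AA has 0 G/C, need ≥1 ✗
homopolymer run: longest run = 4 ✓

Fails: GC clamp.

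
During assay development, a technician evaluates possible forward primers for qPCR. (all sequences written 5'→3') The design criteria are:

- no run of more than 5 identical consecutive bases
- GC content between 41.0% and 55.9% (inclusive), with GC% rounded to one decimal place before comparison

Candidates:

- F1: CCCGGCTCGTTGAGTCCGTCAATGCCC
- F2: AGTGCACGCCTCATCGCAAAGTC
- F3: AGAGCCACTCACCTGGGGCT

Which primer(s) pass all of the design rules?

F1 (27 nt, A=3 T=6 G=7 C=11): longest run = 3 ✓; GC 18/27 = 66.7%, outside 41.0–55.9% ✗ — fails.
F2 (23 nt, A=6 T=4 G=5 C=8): longest run = 3 ✓; GC 13/23 = 56.5%, outside 41.0–55.9% ✗ — fails.
F3 (20 nt, A=4 T=3 G=6 C=7): longest run = 4 ✓; GC 13/20 = 65.0%, outside 41.0–55.9% ✗ — fails.

None of the candidates satisfy all criteria.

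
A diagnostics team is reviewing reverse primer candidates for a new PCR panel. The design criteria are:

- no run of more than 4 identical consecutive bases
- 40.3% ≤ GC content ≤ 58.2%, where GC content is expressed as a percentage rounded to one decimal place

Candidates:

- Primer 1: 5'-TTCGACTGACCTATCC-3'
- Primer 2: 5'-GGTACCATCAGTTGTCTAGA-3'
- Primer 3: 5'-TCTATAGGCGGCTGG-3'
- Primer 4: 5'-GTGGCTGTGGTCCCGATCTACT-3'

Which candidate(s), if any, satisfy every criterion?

Primer 1 (16 nt, A=3 T=5 G=2 C=6): longest run = 2 ✓; GC 8/16 = 50.0% ✓ — passes.
Primer 2 (20 nt, A=5 T=6 G=5 C=4): longest run = 2 ✓; GC 9/20 = 45.0% ✓ — passes.
Primer 3 (15 nt, A=2 T=4 G=6 C=3): longest run = 2 ✓; GC 9/15 = 60.0%, outside 40.3–58.2% ✗ — fails.
Primer 4 (22 nt, A=2 T=7 G=7 C=6): longest run = 3 ✓; GC 13/22 = 59.1%, outside 40.3–58.2% ✗ — fails.

Primer 1 and Primer 2.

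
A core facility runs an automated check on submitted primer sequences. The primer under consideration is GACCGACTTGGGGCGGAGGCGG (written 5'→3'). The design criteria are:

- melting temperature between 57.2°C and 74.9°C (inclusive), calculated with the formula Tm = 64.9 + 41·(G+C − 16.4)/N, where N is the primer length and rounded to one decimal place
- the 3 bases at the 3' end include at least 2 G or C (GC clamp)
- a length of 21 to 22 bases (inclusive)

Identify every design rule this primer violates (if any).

Meets all criteria.

Base counts: A=3, T=2, G=12, C=5 (length 22).
Tm: Tm = 64.9 + 41·(17 − 16.4)/22 = 66.0°C ✓
GC clamp: 3' end CGG has 3 G/C ✓
length: length 22 ✓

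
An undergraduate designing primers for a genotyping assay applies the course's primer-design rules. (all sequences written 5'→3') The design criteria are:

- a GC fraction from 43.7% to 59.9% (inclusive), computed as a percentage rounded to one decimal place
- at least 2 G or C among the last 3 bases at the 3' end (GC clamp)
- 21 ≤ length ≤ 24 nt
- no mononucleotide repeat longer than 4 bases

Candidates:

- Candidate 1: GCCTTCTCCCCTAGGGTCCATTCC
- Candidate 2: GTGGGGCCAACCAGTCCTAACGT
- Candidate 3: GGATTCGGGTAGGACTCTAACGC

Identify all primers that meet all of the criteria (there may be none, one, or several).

Candidate 3 only.

Candidate 1 (24 nt, A=2 T=7 G=4 C=11): GC 15/24 = 62.5%, outside 43.7–59.9% ✗; 3' end TCC has 2 G/C ✓; length 24 ✓; longest run = 4 ✓ — fails.
Candidate 2 (23 nt, A=5 T=4 G=7 C=7): GC 14/23 = 60.9%, outside 43.7–59.9% ✗; 3' end CGT has 2 G/C ✓; length 23 ✓; longest run = 4 ✓ — fails.
Candidate 3 (23 nt, A=5 T=5 G=8 C=5): GC 13/23 = 56.5% ✓; 3' end CGC has 3 G/C ✓; length 23 ✓; longest run = 3 ✓ — passes.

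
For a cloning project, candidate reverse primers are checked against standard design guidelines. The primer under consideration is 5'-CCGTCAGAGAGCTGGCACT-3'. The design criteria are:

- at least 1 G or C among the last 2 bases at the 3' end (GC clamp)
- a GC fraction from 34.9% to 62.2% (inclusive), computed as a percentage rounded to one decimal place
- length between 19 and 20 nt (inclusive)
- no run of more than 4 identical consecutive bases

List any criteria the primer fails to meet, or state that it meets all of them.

Base counts: A=4, T=3, G=6, C=6 (length 19).
GC clamp: 3' end CT has 1 G/C ✓
GC content: GC 12/19 = 63.2%, outside 34.9–62.2% ✗
length: length 19 ✓
homopolymer run: longest run = 2 ✓

Fails: GC content.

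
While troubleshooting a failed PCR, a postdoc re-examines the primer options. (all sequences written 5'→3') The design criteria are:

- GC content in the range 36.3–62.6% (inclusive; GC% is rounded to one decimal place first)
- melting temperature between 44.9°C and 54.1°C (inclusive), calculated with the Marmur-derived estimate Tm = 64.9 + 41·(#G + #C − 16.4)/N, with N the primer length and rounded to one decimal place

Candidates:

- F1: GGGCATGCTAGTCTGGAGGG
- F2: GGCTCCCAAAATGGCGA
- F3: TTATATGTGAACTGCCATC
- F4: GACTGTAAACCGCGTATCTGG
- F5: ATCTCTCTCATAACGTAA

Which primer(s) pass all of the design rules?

F1 (20 nt, A=3 T=4 G=10 C=3): GC 13/20 = 65.0%, outside 36.3–62.6% ✗; Tm = 64.9 + 41·(13 − 16.4)/20 = 57.9°C, outside 44.9–54.1°C ✗ — fails.
F2 (17 nt, A=5 T=2 G=5 C=5): GC 10/17 = 58.8% ✓; Tm = 64.9 + 41·(10 − 16.4)/17 = 49.5°C ✓ — passes.
F3 (19 nt, A=5 T=7 G=3 C=4): GC 7/19 = 36.8% ✓; Tm = 64.9 + 41·(7 − 16.4)/19 = 44.6°C, outside 44.9–54.1°C ✗ — fails.
F4 (21 nt, A=5 T=5 G=6 C=5): GC 11/21 = 52.4% ✓; Tm = 64.9 + 41·(11 − 16.4)/21 = 54.4°C, outside 44.9–54.1°C ✗ — fails.
F5 (18 nt, A=6 T=6 G=1 C=5): GC 6/18 = 33.3%, outside 36.3–62.6% ✗; Tm = 64.9 + 41·(6 − 16.4)/18 = 41.2°C, outside 44.9–54.1°C ✗ — fails.

F2 only.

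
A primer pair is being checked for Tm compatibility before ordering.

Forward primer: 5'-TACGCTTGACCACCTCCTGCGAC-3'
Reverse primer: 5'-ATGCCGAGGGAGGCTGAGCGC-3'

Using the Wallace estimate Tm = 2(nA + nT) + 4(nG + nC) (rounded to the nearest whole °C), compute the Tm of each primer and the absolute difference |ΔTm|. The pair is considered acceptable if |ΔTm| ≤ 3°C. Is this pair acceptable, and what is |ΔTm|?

Forward: A=4 T=5 G=4 C=10 → Tm = 2·9 + 4·14 = 74°C.
Reverse: A=4 T=2 G=10 C=5 → Tm = 2·6 + 4·15 = 72°C.
|ΔTm| = |74 − 72| = 2°C, ≤ 3°C.

|ΔTm| = 2°C; the pair is acceptable.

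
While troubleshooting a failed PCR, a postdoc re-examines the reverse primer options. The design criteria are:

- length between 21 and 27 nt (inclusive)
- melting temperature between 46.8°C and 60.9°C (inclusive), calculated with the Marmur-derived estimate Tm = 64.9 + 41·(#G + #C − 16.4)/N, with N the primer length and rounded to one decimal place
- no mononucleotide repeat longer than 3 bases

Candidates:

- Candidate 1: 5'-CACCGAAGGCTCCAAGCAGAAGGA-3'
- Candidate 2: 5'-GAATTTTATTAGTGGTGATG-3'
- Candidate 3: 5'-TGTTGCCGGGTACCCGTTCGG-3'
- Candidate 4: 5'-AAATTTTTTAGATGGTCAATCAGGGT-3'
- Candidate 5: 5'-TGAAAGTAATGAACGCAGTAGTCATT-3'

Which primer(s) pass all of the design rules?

Candidate 1 (24 nt, A=9 T=1 G=7 C=7): length 24 ✓; Tm = 64.9 + 41·(14 − 16.4)/24 = 60.8°C ✓; longest run = 2 ✓ — passes.
Candidate 2 (20 nt, A=5 T=9 G=6 C=0): length 20, outside 21–27 ✗; Tm = 64.9 + 41·(6 − 16.4)/20 = 43.6°C, outside 46.8–60.9°C ✗; longest run = 4, exceeds 3 ✗ — fails.
Candidate 3 (21 nt, A=1 T=6 G=8 C=6): length 21 ✓; Tm = 64.9 + 41·(14 − 16.4)/21 = 60.2°C ✓; longest run = 3 ✓ — passes.
Candidate 4 (26 nt, A=8 T=10 G=6 C=2): length 26 ✓; Tm = 64.9 + 41·(8 − 16.4)/26 = 51.7°C ✓; longest run = 6, exceeds 3 ✗ — fails.
Candidate 5 (26 nt, A=10 T=7 G=6 C=3): length 26 ✓; Tm = 64.9 + 41·(9 − 16.4)/26 = 53.2°C ✓; longest run = 3 ✓ — passes.

Candidate 1, Candidate 3 and Candidate 5.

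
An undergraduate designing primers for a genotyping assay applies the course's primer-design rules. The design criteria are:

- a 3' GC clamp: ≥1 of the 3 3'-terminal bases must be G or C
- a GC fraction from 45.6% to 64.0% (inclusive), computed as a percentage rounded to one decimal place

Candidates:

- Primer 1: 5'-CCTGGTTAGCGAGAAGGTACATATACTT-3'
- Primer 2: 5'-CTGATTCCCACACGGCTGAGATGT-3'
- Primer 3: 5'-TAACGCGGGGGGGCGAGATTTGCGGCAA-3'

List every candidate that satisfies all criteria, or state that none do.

Primer 2 only.

Primer 1 (28 nt, A=8 T=8 G=7 C=5): 3' end CTT has 1 G/C ✓; GC 12/28 = 42.9%, outside 45.6–64.0% ✗ — fails.
Primer 2 (24 nt, A=5 T=6 G=6 C=7): 3' end TGT has 1 G/C ✓; GC 13/24 = 54.2% ✓ — passes.
Primer 3 (28 nt, A=6 T=4 G=13 C=5): 3' end CAA has 1 G/C ✓; GC 18/28 = 64.3%, outside 45.6–64.0% ✗ — fails.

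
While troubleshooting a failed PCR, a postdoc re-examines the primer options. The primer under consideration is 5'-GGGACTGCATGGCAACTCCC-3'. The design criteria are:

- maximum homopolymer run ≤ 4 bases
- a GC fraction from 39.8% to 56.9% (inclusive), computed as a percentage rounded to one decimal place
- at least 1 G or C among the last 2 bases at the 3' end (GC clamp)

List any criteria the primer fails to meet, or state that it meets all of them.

Base counts: A=4, T=3, G=6, C=7 (length 20).
homopolymer run: longest run = 3 ✓
GC content: GC 13/20 = 65.0%, outside 39.8–56.9% ✗
GC clamp: 3' end CC has 2 G/C ✓

Fails: GC content.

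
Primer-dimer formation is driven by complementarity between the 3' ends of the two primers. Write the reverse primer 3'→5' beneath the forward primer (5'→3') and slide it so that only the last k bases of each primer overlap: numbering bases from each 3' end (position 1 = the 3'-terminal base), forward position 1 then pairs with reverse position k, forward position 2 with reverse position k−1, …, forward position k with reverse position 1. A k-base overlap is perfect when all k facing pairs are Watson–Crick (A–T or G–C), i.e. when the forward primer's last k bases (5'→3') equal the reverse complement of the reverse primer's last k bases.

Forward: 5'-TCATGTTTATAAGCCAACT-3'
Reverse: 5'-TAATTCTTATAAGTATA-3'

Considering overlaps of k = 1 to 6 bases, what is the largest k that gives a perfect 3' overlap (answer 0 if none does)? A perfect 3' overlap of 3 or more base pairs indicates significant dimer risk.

Longest perfect overlap: 1 complementary base pair; below the dimer-risk threshold (threshold 3).

Last 6 bases (5'→3') — forward …CCAACT, reverse …AGTATA.
Reverse complement of the reverse primer's last 6 bases: TATACT; its first k bases are the reverse complement of the reverse primer's last k bases, so a perfect k-base overlap needs the forward primer's last k bases to equal them.
Comparing (forward last k vs required): k=1: T vs T ✓; k=2: CT vs TA ✗; k=3: ACT vs TAT ✗; k=4: AACT vs TATA ✗; k=5: CAACT vs TATAC ✗; k=6: CCAACT vs TATACT ✗.
Only k = 1 is perfect, so the longest perfect 3' overlap is 1.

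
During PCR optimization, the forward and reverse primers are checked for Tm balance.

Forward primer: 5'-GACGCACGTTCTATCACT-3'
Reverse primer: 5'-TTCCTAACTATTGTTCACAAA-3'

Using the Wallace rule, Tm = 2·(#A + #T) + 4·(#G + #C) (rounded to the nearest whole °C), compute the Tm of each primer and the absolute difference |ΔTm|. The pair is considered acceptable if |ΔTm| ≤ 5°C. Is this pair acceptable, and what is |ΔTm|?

Forward: A=4 T=5 G=3 C=6 → Tm = 2·9 + 4·9 = 54°C.
Reverse: A=7 T=8 G=1 C=5 → Tm = 2·15 + 4·6 = 54°C.
|ΔTm| = |54 − 54| = 0°C, ≤ 5°C.

|ΔTm| = 0°C; the pair is acceptable.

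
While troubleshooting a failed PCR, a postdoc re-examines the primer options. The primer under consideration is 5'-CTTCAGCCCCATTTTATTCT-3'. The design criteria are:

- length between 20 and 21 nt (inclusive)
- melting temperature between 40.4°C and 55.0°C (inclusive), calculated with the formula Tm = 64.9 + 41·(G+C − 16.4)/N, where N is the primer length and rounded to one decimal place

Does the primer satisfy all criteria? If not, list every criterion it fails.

Meets all criteria.

Base counts: A=3, T=9, G=1, C=7 (length 20).
length: length 20 ✓
Tm: Tm = 64.9 + 41·(8 − 16.4)/20 = 47.7°C ✓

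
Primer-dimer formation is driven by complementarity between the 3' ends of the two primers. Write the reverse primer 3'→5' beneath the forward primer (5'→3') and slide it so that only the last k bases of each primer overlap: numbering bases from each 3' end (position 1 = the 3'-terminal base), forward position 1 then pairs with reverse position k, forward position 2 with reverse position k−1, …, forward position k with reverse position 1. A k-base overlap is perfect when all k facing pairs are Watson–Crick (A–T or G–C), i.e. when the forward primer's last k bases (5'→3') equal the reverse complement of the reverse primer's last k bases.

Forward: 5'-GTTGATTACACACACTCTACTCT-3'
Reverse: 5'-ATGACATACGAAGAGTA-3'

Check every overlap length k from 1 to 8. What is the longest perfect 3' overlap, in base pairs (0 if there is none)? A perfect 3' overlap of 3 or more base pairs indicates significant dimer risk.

Longest perfect overlap: 6 complementary base pairs; significant dimer risk (threshold 3).

Last 8 bases (5'→3') — forward …TCTACTCT, reverse …GAAGAGTA.
Reverse complement of the reverse primer's last 8 bases: TACTCTTC; its first k bases are the reverse complement of the reverse primer's last k bases, so a perfect k-base overlap needs the forward primer's last k bases to equal them.
Comparing (forward last k vs required): k=1: T vs T ✓; k=2: CT vs TA ✗; k=3: TCT vs TAC ✗; k=4: CTCT vs TACT ✗; k=5: ACTCT vs TACTC ✗; k=6: TACTCT vs TACTCT ✓; k=7: CTACTCT vs TACTCTT ✗; k=8: TCTACTCT vs TACTCTTC ✗.
Perfect overlaps at k = 1, 6; the largest is 6.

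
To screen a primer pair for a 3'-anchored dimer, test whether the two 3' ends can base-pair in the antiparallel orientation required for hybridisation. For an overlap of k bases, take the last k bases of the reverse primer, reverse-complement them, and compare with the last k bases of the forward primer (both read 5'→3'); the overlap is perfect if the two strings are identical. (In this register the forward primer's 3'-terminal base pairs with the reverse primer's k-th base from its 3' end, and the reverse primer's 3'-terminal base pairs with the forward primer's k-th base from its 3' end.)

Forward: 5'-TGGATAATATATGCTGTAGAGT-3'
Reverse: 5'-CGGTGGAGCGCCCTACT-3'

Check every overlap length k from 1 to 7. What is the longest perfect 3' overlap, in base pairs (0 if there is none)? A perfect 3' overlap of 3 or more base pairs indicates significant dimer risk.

Longest perfect overlap: 3 complementary base pairs; significant dimer risk (threshold 3).

Last 7 bases (5'→3') — forward …GTAGAGT, reverse …CCCTACT.
Reverse complement of the reverse primer's last 7 bases: AGTAGGG; its first k bases are the reverse complement of the reverse primer's last k bases, so a perfect k-base overlap needs the forward primer's last k bases to equal them.
Comparing (forward last k vs required): k=1: T vs A ✗; k=2: GT vs AG ✗; k=3: AGT vs AGT ✓; k=4: GAGT vs AGTA ✗; k=5: AGAGT vs AGTAG ✗; k=6: TAGAGT vs AGTAGG ✗; k=7: GTAGAGT vs AGTAGGG ✗.
Only k = 3 is perfect, so the longest perfect 3' overlap is 3.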